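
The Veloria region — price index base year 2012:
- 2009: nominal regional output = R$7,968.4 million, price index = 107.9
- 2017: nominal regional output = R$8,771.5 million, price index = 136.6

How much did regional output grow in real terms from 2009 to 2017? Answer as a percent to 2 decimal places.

Real regional output 2009 = 7968.4 / 1.079 = 7384.99.
Real regional output 2017 = 8771.5 / 1.366 = 6421.30.
Real growth = 6421.30 / 7384.99 − 1 = -0.1305.

-13.05%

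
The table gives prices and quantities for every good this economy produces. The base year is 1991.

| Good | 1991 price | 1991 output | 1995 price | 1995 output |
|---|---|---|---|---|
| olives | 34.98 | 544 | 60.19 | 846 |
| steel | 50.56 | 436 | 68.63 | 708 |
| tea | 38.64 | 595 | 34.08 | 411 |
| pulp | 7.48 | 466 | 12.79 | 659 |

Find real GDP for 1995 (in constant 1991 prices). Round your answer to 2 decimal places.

Real GDP 1995 = Σ (p_1991 × q_1995) = 34.98·846 + 50.56·708 + 38.64·411 + 7.48·659 = 86199.92.

86199.92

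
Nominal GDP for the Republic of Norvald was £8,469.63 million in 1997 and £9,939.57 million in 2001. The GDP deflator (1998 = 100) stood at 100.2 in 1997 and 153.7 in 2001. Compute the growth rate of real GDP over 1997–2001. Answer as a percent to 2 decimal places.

Deflate each year: 1997 → 8469.63/1.002 = 8452.72; 2001 → 9939.57/1.537 = 6466.86.
So real GDP changed by 6466.86/8452.72 − 1 = -0.2349, i.e. -23.49%.

-23.49%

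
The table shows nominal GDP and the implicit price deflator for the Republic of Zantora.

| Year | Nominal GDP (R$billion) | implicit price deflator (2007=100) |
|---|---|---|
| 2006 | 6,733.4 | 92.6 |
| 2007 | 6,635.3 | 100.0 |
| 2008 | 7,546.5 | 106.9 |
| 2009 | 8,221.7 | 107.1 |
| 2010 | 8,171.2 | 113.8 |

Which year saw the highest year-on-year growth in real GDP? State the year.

2009

2007: real = 6635.3/1.000 = 6635.30; growth vs 2006 (7271.49) = -8.75%.
2008: real = 7546.5/1.069 = 7059.40; growth vs 2007 (6635.30) = 6.39%.
2009: real = 8221.7/1.071 = 7676.66; growth vs 2008 (7059.40) = 8.74%.
2010: real = 8171.2/1.138 = 7180.32; growth vs 2009 (7676.66) = -6.47%.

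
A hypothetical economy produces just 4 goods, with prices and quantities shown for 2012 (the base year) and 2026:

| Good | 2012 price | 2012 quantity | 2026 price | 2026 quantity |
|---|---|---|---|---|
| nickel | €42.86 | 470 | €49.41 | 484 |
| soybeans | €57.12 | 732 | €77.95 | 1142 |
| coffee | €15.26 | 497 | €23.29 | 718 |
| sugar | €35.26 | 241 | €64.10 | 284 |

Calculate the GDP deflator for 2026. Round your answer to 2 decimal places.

Nominal GDP 2026 = 49.41·484 + 77.95·1142 + 23.29·718 + 64.10·284 = 147859.96.
Real GDP 2026 (at 2012 prices) = 42.86·484 + 57.12·1142 + 15.26·718 + 35.26·284 = 106945.80.
Deflator = Nominal/Real × 100 = 147859.96/106945.80 × 100 = 138.257.

138.26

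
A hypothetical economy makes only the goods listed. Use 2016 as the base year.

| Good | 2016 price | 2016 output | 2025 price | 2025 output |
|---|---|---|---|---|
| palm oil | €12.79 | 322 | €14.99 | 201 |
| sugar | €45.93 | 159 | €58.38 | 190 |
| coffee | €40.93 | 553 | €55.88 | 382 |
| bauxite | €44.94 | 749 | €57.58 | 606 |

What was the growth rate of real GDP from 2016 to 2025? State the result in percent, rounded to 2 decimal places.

Real GDP 2016 = Nominal GDP 2016 = 12.79·322 + 45.93·159 + 40.93·553 + 44.94·749 = 67715.60.
Real GDP 2025 (at 2016 prices) = 12.79·201 + 45.93·190 + 40.93·382 + 44.94·606 = 54166.39.
Real growth = 54166.39/67715.60 − 1 = -0.2001.

-20.01%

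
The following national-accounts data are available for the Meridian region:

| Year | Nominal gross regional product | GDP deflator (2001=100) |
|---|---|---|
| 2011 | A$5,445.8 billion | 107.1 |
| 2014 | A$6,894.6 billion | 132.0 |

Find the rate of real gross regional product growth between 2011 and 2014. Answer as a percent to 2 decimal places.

Real gross regional product 2011 = 5445.8 / 1.071 = 5084.78.
Real gross regional product 2014 = 6894.6 / 1.320 = 5223.18.
Real growth = 5223.18 / 5084.78 − 1 = 0.0272.

2.72%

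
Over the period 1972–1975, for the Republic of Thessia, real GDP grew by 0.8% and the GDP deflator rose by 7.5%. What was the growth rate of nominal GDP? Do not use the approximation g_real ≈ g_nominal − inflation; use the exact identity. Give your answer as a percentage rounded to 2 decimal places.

8.36%

(1 + g_nom) = (1 + g_real)(1 + π) = 1.0080 × 1.0750 = 1.08360.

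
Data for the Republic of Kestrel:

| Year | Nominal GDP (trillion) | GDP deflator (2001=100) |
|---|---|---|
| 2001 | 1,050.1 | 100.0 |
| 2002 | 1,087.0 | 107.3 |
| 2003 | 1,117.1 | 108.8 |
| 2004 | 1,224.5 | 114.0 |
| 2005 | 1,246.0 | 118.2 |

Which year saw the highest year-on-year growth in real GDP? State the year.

2004

2002: real = 1087.0/1.073 = 1013.05; growth vs 2001 (1050.10) = -3.53%.
2003: real = 1117.1/1.088 = 1026.75; growth vs 2002 (1013.05) = 1.35%.
2004: real = 1224.5/1.140 = 1074.12; growth vs 2003 (1026.75) = 4.61%.
2005: real = 1246.0/1.182 = 1054.15; growth vs 2004 (1074.12) = -1.86%.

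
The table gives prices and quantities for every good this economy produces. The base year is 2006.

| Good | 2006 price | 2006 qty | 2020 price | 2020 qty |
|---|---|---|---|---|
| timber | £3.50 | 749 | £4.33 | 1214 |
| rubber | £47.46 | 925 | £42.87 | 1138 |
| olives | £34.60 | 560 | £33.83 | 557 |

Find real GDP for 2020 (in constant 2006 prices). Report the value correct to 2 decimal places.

Real GDP 2020 = Σ (p_2006 × q_2020) = 3.50·1214 + 47.46·1138 + 34.60·557 = 77530.68.

£77530.68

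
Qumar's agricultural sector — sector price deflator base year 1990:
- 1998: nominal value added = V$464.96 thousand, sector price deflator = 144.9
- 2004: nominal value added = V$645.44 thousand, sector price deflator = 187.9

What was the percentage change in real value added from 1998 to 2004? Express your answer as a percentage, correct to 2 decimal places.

7.05%

Deflate each year: 1998 → 464.96/1.449 = 320.88; 2004 → 645.44/1.879 = 343.50.
So real value added changed by 343.50/320.88 − 1 = 0.0705, i.e. 7.05%.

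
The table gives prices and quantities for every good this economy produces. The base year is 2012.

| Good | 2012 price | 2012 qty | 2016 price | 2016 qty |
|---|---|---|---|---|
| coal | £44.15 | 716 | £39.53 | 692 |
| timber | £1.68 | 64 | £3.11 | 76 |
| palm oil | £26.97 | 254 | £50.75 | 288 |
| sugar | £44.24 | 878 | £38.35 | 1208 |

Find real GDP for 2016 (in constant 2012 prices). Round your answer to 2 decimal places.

£91888.76

Real GDP 2016 = Σ (p_2012 × q_2016) = 44.15·692 + 1.68·76 + 26.97·288 + 44.24·1208 = 91888.76.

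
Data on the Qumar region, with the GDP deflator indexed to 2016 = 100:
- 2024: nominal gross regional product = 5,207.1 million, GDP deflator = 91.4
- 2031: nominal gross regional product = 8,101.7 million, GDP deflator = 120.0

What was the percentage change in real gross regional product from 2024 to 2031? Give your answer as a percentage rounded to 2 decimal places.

18.51%

Deflate each year: 2024 → 5207.1/0.914 = 5697.05; 2031 → 8101.7/1.200 = 6751.42.
So real gross regional product changed by 6751.42/5697.05 − 1 = 0.1851, i.e. 18.51%.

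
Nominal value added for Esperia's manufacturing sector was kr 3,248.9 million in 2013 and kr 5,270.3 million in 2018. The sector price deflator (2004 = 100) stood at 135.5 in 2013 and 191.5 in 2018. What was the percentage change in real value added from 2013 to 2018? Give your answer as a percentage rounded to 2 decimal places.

Real value added 2013 = 3248.9 / 1.355 = 2397.71.
Real value added 2018 = 5270.3 / 1.915 = 2752.11.
Real growth = 2752.11 / 2397.71 − 1 = 0.1478.

14.78%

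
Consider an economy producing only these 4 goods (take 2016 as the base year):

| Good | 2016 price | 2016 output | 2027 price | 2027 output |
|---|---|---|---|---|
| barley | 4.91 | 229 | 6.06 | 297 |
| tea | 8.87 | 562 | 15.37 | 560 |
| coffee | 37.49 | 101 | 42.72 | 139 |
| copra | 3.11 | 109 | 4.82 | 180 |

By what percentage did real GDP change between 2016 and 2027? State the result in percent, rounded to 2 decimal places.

Real GDP 2016 = Nominal GDP 2016 = 4.91·229 + 8.87·562 + 37.49·101 + 3.11·109 = 10234.81.
Real GDP 2027 (at 2016 prices) = 4.91·297 + 8.87·560 + 37.49·139 + 3.11·180 = 12196.38.
Real growth = 12196.38/10234.81 − 1 = 0.1917.

19.17%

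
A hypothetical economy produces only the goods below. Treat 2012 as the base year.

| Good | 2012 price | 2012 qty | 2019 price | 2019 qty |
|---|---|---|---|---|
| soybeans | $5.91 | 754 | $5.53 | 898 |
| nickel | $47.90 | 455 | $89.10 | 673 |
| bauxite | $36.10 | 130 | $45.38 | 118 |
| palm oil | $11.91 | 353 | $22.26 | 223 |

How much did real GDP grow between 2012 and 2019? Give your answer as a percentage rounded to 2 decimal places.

Real GDP 2012 = Nominal GDP 2012 = 5.91·754 + 47.90·455 + 36.10·130 + 11.91·353 = 35147.87.
Real GDP 2019 (at 2012 prices) = 5.91·898 + 47.90·673 + 36.10·118 + 11.91·223 = 44459.61.
Real growth = 44459.61/35147.87 − 1 = 0.2649.

26.49%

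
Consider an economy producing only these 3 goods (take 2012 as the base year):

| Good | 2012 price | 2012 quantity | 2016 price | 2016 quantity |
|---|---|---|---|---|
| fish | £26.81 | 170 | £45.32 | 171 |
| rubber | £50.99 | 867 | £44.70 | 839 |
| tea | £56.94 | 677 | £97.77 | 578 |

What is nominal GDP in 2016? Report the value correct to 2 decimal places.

£101764.08

Nominal GDP 2016 = Σ (p_2016 × q_2016) = 45.32·171 + 44.70·839 + 97.77·578 = 101764.08.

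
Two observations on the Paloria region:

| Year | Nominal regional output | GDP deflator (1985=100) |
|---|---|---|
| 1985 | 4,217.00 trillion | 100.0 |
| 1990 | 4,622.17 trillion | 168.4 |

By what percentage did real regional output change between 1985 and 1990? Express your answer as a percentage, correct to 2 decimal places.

Deflate each year: 1985 → 4217.00/1.000 = 4217.00; 1990 → 4622.17/1.684 = 2744.76.
So real regional output changed by 2744.76/4217.00 − 1 = -0.3491, i.e. -34.91%.

-34.91%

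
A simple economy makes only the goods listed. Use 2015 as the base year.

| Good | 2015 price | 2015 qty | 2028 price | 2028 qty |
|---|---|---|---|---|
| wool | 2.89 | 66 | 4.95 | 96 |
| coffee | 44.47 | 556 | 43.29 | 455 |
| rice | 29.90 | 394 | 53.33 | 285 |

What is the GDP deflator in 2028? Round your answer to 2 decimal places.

Nominal GDP 2028 = 4.95·96 + 43.29·455 + 53.33·285 = 35371.20.
Real GDP 2028 (at 2015 prices) = 2.89·96 + 44.47·455 + 29.90·285 = 29032.79.
Deflator = Nominal/Real × 100 = 35371.20/29032.79 × 100 = 121.832.

121.83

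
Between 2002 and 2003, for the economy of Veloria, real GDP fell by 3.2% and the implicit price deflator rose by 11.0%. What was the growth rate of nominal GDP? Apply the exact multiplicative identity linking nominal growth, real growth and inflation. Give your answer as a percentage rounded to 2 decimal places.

7.45%

(1 + g_nom) = (1 + g_real)(1 + π) = 0.9680 × 1.1100 = 1.07448.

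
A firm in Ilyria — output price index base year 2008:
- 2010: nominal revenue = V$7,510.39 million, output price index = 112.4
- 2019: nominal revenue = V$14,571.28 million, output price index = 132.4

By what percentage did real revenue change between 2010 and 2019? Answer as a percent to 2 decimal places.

Deflate each year: 2010 → 7510.39/1.124 = 6681.84; 2019 → 14571.28/1.324 = 11005.50.
So real revenue changed by 11005.50/6681.84 − 1 = 0.6471, i.e. 64.71%.

64.71%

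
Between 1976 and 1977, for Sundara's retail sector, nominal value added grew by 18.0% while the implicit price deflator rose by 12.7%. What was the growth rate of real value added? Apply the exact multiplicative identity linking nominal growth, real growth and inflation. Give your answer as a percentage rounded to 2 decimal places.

4.70%

(1 + g_nom) = (1 + g_real)(1 + π), so g_real = 1.1800 / 1.1270 − 1 = 0.04703.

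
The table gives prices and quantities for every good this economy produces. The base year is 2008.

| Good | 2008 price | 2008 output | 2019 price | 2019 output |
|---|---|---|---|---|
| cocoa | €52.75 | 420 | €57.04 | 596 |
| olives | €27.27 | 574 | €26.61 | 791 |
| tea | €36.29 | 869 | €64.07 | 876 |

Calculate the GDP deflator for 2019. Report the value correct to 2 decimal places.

Nominal GDP 2019 = 57.04·596 + 26.61·791 + 64.07·876 = 111169.67.
Real GDP 2019 (at 2008 prices) = 52.75·596 + 27.27·791 + 36.29·876 = 84799.61.
Deflator = Nominal/Real × 100 = 111169.67/84799.61 × 100 = 131.097.

131.10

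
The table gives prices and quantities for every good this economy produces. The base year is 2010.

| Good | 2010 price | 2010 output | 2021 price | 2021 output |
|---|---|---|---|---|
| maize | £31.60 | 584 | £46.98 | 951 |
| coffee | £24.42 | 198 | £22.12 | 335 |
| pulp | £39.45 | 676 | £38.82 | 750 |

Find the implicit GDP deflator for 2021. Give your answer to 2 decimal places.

119.73

Nominal GDP 2021 = 46.98·951 + 22.12·335 + 38.82·750 = 81203.18.
Real GDP 2021 (at 2010 prices) = 31.60·951 + 24.42·335 + 39.45·750 = 67819.80.
Deflator = Nominal/Real × 100 = 81203.18/67819.80 × 100 = 119.734.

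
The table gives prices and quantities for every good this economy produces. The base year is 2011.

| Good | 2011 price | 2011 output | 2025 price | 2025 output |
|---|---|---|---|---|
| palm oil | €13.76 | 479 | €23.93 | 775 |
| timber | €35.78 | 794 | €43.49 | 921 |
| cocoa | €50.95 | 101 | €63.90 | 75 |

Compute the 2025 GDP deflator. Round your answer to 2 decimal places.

133.63

Nominal GDP 2025 = 23.93·775 + 43.49·921 + 63.90·75 = 63392.54.
Real GDP 2025 (at 2011 prices) = 13.76·775 + 35.78·921 + 50.95·75 = 47438.63.
Deflator = Nominal/Real × 100 = 63392.54/47438.63 × 100 = 133.631.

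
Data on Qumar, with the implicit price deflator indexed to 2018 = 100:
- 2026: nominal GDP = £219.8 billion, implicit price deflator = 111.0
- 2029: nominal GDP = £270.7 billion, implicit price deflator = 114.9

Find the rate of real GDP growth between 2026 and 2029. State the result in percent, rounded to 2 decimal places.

Real GDP 2026 = 219.8 / 1.110 = 198.02.
Real GDP 2029 = 270.7 / 1.149 = 235.60.
Real growth = 235.60 / 198.02 − 1 = 0.1898.

18.98%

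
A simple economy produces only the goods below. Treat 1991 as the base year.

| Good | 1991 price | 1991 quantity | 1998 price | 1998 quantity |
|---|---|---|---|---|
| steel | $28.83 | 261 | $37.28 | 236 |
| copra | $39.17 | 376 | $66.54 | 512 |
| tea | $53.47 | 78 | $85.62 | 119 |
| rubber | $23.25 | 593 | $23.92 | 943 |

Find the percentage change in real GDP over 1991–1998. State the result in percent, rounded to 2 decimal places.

Real GDP 1991 = Nominal GDP 1991 = 28.83·261 + 39.17·376 + 53.47·78 + 23.25·593 = 40210.46.
Real GDP 1998 (at 1991 prices) = 28.83·236 + 39.17·512 + 53.47·119 + 23.25·943 = 55146.60.
Real growth = 55146.60/40210.46 − 1 = 0.3714.

37.14%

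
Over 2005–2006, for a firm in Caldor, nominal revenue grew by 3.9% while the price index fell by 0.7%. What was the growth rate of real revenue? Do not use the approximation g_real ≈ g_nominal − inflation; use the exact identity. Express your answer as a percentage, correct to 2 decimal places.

(1 + g_nom) = (1 + g_real)(1 + π), so g_real = 1.0390 / 0.9930 − 1 = 0.04632.

4.63%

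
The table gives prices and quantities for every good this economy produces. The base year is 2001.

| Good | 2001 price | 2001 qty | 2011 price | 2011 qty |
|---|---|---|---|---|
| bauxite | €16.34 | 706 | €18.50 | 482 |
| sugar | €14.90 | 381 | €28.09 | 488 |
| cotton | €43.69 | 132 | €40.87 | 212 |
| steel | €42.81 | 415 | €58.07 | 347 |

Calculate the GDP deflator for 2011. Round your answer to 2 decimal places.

131.01

Nominal GDP 2011 = 18.50·482 + 28.09·488 + 40.87·212 + 58.07·347 = 51439.65.
Real GDP 2011 (at 2001 prices) = 16.34·482 + 14.90·488 + 43.69·212 + 42.81·347 = 39264.43.
Deflator = Nominal/Real × 100 = 51439.65/39264.43 × 100 = 131.008.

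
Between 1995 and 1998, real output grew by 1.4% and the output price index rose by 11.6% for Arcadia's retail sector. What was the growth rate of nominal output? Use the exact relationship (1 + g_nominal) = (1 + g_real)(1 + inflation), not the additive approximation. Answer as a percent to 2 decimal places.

(1 + g_nom) = (1 + g_real)(1 + π) = 1.0140 × 1.1160 = 1.13162.

13.16%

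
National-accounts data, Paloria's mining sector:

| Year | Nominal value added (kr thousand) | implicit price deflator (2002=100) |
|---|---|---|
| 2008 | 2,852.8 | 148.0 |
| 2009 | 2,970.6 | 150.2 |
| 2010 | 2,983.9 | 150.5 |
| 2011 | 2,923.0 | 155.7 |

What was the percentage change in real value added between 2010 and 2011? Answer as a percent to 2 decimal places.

Real value added 2010 = 2983.9/1.505 = 1982.66.
Real value added 2011 = 2923.0/1.557 = 1877.33.
Change = 1877.33/1982.66 − 1 = -0.0531.

-5.31%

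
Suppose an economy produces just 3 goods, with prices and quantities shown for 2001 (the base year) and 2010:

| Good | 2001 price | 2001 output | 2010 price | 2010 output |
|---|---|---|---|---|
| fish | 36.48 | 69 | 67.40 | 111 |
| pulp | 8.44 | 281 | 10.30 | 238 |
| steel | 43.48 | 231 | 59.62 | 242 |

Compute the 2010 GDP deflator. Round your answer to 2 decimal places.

Nominal GDP 2010 = 67.40·111 + 10.30·238 + 59.62·242 = 24360.84.
Real GDP 2010 (at 2001 prices) = 36.48·111 + 8.44·238 + 43.48·242 = 16580.16.
Deflator = Nominal/Real × 100 = 24360.84/16580.16 × 100 = 146.928.

146.93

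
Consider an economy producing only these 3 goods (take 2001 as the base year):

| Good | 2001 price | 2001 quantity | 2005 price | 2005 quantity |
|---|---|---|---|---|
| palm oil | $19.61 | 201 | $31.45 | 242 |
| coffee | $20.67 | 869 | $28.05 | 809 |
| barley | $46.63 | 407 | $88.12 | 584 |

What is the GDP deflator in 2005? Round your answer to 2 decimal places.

Nominal GDP 2005 = 31.45·242 + 28.05·809 + 88.12·584 = 81765.43.
Real GDP 2005 (at 2001 prices) = 19.61·242 + 20.67·809 + 46.63·584 = 48699.57.
Deflator = Nominal/Real × 100 = 81765.43/48699.57 × 100 = 167.898.

167.90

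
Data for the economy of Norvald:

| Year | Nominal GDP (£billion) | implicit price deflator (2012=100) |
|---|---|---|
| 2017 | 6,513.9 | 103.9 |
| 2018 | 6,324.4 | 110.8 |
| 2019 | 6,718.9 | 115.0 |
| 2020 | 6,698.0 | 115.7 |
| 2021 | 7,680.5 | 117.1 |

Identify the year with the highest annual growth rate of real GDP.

2021

2018: real = 6324.4/1.108 = 5707.94; growth vs 2017 (6269.39) = -8.96%.
2019: real = 6718.9/1.150 = 5842.52; growth vs 2018 (5707.94) = 2.36%.
2020: real = 6698.0/1.157 = 5789.11; growth vs 2019 (5842.52) = -0.91%.
2021: real = 7680.5/1.171 = 6558.92; growth vs 2020 (5789.11) = 13.30%.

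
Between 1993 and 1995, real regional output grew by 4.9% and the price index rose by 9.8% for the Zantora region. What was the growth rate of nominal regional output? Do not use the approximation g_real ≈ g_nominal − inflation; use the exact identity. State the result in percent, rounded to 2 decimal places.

(1 + g_nom) = (1 + g_real)(1 + π) = 1.0490 × 1.0980 = 1.15180.

15.18%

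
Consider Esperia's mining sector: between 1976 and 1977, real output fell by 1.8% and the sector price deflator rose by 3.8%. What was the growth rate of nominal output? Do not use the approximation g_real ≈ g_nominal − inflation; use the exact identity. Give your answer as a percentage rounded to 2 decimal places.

1.93%

(1 + g_nom) = (1 + g_real)(1 + π) = 0.9820 × 1.0380 = 1.01932.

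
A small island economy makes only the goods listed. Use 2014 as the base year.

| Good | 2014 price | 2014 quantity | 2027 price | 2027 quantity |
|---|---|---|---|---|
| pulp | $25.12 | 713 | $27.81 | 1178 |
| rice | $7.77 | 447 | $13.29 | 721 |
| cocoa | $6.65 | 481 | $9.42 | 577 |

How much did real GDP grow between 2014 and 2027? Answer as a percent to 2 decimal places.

Real GDP 2014 = Nominal GDP 2014 = 25.12·713 + 7.77·447 + 6.65·481 = 24582.40.
Real GDP 2027 (at 2014 prices) = 25.12·1178 + 7.77·721 + 6.65·577 = 39030.58.
Real growth = 39030.58/24582.40 − 1 = 0.5877.

58.77%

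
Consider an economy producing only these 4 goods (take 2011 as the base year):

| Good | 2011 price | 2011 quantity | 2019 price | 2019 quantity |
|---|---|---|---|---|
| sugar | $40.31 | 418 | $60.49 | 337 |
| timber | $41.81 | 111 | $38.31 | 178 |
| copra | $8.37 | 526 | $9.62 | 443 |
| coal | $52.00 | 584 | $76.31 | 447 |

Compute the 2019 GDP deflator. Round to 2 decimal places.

136.68

Nominal GDP 2019 = 60.49·337 + 38.31·178 + 9.62·443 + 76.31·447 = 65576.54.
Real GDP 2019 (at 2011 prices) = 40.31·337 + 41.81·178 + 8.37·443 + 52.00·447 = 47978.56.
Deflator = Nominal/Real × 100 = 65576.54/47978.56 × 100 = 136.679.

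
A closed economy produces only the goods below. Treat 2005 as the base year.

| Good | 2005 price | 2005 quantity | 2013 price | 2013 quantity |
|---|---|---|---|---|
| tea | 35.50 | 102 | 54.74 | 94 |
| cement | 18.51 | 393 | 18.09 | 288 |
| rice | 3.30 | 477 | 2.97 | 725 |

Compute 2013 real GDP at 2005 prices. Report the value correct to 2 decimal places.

11060.38

Real GDP 2013 = Σ (p_2005 × q_2013) = 35.50·94 + 18.51·288 + 3.30·725 = 11060.38.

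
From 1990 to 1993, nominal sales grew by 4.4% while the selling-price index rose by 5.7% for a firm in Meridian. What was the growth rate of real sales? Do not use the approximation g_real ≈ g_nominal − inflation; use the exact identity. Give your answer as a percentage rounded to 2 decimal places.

-1.23%

(1 + g_nom) = (1 + g_real)(1 + π), so g_real = 1.0440 / 1.0570 − 1 = -0.01230.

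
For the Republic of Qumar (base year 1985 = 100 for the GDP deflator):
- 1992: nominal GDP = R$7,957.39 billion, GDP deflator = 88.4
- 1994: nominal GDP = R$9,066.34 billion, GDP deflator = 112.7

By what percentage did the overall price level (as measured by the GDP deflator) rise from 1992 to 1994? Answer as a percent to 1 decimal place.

Price-level change = 112.7 / 88.4 − 1 = 0.2749.

27.5%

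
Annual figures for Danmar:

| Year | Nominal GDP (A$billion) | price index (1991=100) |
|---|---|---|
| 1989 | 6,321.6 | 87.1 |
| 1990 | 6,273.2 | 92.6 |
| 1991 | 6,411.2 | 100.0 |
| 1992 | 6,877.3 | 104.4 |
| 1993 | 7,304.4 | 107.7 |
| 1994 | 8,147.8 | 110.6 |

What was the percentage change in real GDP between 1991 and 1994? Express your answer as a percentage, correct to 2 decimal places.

14.91%

Real GDP 1991 = 6411.2/1.000 = 6411.20.
Real GDP 1994 = 8147.8/1.106 = 7366.91.
Change = 7366.91/6411.20 − 1 = 0.1491.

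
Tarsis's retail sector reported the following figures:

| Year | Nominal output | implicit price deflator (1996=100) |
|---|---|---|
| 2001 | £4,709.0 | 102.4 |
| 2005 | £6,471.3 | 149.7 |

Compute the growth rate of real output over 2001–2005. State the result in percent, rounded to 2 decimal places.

Real output 2001 = 4709.0 / 1.024 = 4598.63.
Real output 2005 = 6471.3 / 1.497 = 4322.85.
Real growth = 4322.85 / 4598.63 − 1 = -0.0600.

-6.00%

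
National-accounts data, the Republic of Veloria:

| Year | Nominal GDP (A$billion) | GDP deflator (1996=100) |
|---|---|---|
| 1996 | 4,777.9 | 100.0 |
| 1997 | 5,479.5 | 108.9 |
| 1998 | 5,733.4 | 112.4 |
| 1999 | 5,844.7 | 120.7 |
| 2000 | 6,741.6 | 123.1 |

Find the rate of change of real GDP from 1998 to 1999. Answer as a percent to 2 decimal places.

Real GDP 1998 = 5733.4/1.124 = 5100.89.
Real GDP 1999 = 5844.7/1.207 = 4842.34.
Change = 4842.34/5100.89 − 1 = -0.0507.

-5.07%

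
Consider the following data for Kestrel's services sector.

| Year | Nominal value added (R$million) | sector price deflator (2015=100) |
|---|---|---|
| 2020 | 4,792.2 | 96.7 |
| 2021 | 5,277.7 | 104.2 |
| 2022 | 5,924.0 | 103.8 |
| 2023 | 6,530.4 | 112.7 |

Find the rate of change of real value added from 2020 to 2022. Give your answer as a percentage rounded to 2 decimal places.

15.16%

Real value added 2020 = 4792.2/0.967 = 4955.74.
Real value added 2022 = 5924.0/1.038 = 5707.13.
Change = 5707.13/4955.74 − 1 = 0.1516.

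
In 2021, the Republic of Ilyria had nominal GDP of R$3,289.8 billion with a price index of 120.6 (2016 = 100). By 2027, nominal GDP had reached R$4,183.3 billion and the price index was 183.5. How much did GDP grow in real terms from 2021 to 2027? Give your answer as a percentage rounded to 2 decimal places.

-16.43%

Deflate each year: 2021 → 3289.8/1.206 = 2727.86; 2027 → 4183.3/1.835 = 2279.73.
So real GDP changed by 2279.73/2727.86 − 1 = -0.1643, i.e. -16.43%.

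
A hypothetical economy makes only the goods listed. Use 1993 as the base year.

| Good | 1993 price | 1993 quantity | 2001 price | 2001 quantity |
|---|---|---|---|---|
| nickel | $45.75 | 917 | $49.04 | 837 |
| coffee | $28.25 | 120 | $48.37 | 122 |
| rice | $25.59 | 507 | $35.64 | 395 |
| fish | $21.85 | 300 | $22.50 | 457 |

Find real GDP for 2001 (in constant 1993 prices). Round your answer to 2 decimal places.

$61832.75

Real GDP 2001 = Σ (p_1993 × q_2001) = 45.75·837 + 28.25·122 + 25.59·395 + 21.85·457 = 61832.75.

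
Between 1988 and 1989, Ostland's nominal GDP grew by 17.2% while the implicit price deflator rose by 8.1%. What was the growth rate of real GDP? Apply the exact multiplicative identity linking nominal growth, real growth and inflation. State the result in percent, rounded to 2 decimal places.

(1 + g_nom) = (1 + g_real)(1 + π), so g_real = 1.1720 / 1.0810 − 1 = 0.08418.

8.42%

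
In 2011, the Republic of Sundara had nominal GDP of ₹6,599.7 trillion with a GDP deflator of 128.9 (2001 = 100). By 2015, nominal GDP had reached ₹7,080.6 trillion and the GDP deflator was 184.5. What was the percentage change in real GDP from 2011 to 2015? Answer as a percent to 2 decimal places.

Real GDP 2011 = 6599.7 / 1.289 = 5120.02.
Real GDP 2015 = 7080.6 / 1.845 = 3837.72.
Real growth = 3837.72 / 5120.02 − 1 = -0.2504.

-25.04%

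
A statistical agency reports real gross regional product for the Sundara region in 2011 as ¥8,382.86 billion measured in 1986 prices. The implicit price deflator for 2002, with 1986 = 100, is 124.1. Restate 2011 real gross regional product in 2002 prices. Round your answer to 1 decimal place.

¥10,403.1 billion

Real gross regional product in 2002 prices = Real gross regional product in 1986 prices × (P_2002/P_1986) = 8382.86 × 1.241 = 10403.13.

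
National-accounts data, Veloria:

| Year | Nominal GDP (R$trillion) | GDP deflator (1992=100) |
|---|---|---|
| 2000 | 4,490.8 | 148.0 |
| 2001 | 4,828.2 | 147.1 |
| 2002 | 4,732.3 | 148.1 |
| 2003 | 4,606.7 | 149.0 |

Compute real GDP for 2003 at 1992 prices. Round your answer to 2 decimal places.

R$3,091.74 trillion

Real GDP 2003 = 4606.7 / 1.490 = 3091.74.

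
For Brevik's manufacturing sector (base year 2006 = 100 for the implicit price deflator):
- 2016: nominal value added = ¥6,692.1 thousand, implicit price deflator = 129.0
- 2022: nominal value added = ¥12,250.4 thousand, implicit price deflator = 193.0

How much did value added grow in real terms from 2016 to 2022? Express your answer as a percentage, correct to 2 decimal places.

22.35%

Real value added 2016 = 6692.1 / 1.290 = 5187.67.
Real value added 2022 = 12250.4 / 1.930 = 6347.36.
Real growth = 6347.36 / 5187.67 − 1 = 0.2235.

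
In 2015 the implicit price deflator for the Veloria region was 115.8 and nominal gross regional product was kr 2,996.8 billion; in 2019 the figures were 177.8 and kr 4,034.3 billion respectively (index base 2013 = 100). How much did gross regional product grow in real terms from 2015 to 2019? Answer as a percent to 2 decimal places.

Real gross regional product 2015 = 2996.8 / 1.158 = 2587.91.
Real gross regional product 2019 = 4034.3 / 1.778 = 2269.01.
Real growth = 2269.01 / 2587.91 − 1 = -0.1232.

-12.32%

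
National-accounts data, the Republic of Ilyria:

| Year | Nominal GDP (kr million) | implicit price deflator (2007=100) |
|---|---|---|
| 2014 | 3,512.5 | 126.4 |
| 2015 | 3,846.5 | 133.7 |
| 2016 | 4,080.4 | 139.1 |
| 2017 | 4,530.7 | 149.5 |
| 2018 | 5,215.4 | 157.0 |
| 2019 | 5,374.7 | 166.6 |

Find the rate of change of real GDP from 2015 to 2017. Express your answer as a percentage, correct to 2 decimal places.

Real GDP 2015 = 3846.5/1.337 = 2876.96.
Real GDP 2017 = 4530.7/1.495 = 3030.57.
Change = 3030.57/2876.96 − 1 = 0.0534.

5.34%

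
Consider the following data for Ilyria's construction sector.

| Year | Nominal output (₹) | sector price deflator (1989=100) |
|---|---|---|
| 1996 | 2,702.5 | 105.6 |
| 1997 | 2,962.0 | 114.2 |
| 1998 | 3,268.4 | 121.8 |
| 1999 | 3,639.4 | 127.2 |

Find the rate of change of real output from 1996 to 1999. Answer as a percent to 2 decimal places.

11.80%

Real output 1996 = 2702.5/1.056 = 2559.19.
Real output 1999 = 3639.4/1.272 = 2861.16.
Change = 2861.16/2559.19 − 1 = 0.1180.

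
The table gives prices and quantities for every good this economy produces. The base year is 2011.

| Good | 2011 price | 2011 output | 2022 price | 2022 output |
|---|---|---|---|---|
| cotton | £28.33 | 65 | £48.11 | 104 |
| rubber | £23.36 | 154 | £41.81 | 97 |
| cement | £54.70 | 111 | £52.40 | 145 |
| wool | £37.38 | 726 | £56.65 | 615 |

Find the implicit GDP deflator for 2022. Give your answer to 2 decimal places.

142.52

Nominal GDP 2022 = 48.11·104 + 41.81·97 + 52.40·145 + 56.65·615 = 51496.76.
Real GDP 2022 (at 2011 prices) = 28.33·104 + 23.36·97 + 54.70·145 + 37.38·615 = 36132.44.
Deflator = Nominal/Real × 100 = 51496.76/36132.44 × 100 = 142.522.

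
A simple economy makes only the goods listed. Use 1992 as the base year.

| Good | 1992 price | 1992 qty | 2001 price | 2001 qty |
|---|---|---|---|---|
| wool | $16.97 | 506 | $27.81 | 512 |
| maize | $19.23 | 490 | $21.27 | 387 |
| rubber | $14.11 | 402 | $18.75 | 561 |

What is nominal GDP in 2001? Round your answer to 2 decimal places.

Nominal GDP 2001 = Σ (p_2001 × q_2001) = 27.81·512 + 21.27·387 + 18.75·561 = 32988.96.

$32988.96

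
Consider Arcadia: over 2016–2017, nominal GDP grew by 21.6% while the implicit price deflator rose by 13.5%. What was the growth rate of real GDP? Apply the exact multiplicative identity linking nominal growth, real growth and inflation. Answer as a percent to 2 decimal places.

7.14%

(1 + g_nom) = (1 + g_real)(1 + π), so g_real = 1.2160 / 1.1350 − 1 = 0.07137.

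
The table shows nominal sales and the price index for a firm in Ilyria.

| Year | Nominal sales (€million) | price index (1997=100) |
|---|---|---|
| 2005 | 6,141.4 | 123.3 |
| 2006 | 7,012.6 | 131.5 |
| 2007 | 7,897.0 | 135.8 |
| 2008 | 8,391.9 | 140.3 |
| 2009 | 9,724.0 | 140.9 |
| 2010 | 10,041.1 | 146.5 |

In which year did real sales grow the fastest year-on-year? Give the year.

2009

2006: real = 7012.6/1.315 = 5332.78; growth vs 2005 (4980.86) = 7.07%.
2007: real = 7897.0/1.358 = 5815.17; growth vs 2006 (5332.78) = 9.05%.
2008: real = 8391.9/1.403 = 5981.40; growth vs 2007 (5815.17) = 2.86%.
2009: real = 9724.0/1.409 = 6901.35; growth vs 2008 (5981.40) = 15.38%.
2010: real = 10041.1/1.465 = 6853.99; growth vs 2009 (6901.35) = -0.69%.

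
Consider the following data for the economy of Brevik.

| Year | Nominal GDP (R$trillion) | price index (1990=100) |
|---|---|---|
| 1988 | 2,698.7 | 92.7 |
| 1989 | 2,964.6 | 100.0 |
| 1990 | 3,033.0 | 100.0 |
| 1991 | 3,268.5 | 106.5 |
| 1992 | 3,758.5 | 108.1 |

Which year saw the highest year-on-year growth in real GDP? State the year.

1992

1989: real = 2964.6/1.000 = 2964.60; growth vs 1988 (2911.22) = 1.83%.
1990: real = 3033.0/1.000 = 3033.00; growth vs 1989 (2964.60) = 2.31%.
1991: real = 3268.5/1.065 = 3069.01; growth vs 1990 (3033.00) = 1.19%.
1992: real = 3758.5/1.081 = 3476.87; growth vs 1991 (3069.01) = 13.29%.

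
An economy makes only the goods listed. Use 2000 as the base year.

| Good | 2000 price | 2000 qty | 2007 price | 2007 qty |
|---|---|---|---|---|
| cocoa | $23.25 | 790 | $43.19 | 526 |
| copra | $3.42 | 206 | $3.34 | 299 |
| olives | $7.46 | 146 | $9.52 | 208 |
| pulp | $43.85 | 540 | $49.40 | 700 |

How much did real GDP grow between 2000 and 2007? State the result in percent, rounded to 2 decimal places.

Real GDP 2000 = Nominal GDP 2000 = 23.25·790 + 3.42·206 + 7.46·146 + 43.85·540 = 43840.18.
Real GDP 2007 (at 2000 prices) = 23.25·526 + 3.42·299 + 7.46·208 + 43.85·700 = 45498.76.
Real growth = 45498.76/43840.18 − 1 = 0.0378.

3.78%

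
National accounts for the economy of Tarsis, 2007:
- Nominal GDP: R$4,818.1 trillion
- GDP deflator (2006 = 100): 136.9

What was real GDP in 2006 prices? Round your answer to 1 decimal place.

Real GDP = Nominal / (GDP deflator/100) = 4818.1 / 1.369 = 3519.43.

R$3,519.4 trillion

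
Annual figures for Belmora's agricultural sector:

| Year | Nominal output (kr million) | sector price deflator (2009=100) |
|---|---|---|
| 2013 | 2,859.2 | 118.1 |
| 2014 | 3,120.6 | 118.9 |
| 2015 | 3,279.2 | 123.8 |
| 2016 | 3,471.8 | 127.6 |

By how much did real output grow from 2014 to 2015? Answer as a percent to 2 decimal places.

Real output 2014 = 3120.6/1.189 = 2624.56.
Real output 2015 = 3279.2/1.238 = 2648.79.
Change = 2648.79/2624.56 − 1 = 0.0092.

0.92%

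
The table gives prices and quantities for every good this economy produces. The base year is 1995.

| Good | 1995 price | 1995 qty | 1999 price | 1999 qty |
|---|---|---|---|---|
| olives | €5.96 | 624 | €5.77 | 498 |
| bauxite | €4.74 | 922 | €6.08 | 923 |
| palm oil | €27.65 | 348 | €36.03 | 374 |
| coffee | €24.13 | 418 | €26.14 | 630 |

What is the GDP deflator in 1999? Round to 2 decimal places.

Nominal GDP 1999 = 5.77·498 + 6.08·923 + 36.03·374 + 26.14·630 = 38428.72.
Real GDP 1999 (at 1995 prices) = 5.96·498 + 4.74·923 + 27.65·374 + 24.13·630 = 32886.10.
Deflator = Nominal/Real × 100 = 38428.72/32886.10 × 100 = 116.854.

116.85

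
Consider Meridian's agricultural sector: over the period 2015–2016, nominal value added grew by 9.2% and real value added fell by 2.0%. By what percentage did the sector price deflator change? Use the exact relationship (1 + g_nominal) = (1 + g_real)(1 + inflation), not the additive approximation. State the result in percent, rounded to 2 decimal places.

(1 + g_nom) = (1 + g_real)(1 + π), so π = 1.0920 / 0.9800 − 1 = 0.11429.

11.43%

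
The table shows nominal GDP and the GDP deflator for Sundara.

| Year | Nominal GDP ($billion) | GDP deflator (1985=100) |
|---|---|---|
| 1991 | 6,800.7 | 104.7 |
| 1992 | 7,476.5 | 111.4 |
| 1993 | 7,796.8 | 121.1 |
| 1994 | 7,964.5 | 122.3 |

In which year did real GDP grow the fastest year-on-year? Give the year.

1992

1992: real = 7476.5/1.114 = 6711.40; growth vs 1991 (6495.42) = 3.33%.
1993: real = 7796.8/1.211 = 6438.32; growth vs 1992 (6711.40) = -4.07%.
1994: real = 7964.5/1.223 = 6512.26; growth vs 1993 (6438.32) = 1.15%.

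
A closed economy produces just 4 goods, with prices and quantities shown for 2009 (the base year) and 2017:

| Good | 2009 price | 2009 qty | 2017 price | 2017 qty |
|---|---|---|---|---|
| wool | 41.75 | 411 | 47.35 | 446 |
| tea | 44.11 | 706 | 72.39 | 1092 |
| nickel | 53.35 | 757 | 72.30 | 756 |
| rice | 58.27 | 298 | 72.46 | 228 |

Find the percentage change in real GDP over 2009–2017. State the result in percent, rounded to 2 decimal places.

Real GDP 2009 = Nominal GDP 2009 = 41.75·411 + 44.11·706 + 53.35·757 + 58.27·298 = 106051.32.
Real GDP 2017 (at 2009 prices) = 41.75·446 + 44.11·1092 + 53.35·756 + 58.27·228 = 120406.78.
Real growth = 120406.78/106051.32 − 1 = 0.1354.

13.54%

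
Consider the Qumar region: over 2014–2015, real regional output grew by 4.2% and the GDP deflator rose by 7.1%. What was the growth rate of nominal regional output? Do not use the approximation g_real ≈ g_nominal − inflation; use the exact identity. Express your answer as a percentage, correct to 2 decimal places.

11.60%

(1 + g_nom) = (1 + g_real)(1 + π) = 1.0420 × 1.0710 = 1.11598.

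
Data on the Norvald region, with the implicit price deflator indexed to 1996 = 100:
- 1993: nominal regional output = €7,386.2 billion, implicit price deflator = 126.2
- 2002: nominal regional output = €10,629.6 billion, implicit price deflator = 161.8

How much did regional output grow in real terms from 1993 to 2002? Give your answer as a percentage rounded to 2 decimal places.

Real regional output 1993 = 7386.2 / 1.262 = 5852.77.
Real regional output 2002 = 10629.6 / 1.618 = 6569.59.
Real growth = 6569.59 / 5852.77 − 1 = 0.1225.

12.25%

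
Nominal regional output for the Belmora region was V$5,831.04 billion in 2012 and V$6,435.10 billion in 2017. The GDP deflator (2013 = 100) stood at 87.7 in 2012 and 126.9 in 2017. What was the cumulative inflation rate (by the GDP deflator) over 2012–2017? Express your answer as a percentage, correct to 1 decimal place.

44.7%

Price-level change = 126.9 / 87.7 − 1 = 0.4470.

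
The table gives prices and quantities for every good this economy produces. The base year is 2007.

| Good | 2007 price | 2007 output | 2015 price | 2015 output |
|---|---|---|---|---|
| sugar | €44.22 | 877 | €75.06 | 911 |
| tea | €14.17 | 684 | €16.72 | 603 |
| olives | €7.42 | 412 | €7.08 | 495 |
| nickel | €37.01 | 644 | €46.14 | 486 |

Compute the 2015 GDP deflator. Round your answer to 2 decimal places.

Nominal GDP 2015 = 75.06·911 + 16.72·603 + 7.08·495 + 46.14·486 = 104390.46.
Real GDP 2015 (at 2007 prices) = 44.22·911 + 14.17·603 + 7.42·495 + 37.01·486 = 70488.69.
Deflator = Nominal/Real × 100 = 104390.46/70488.69 × 100 = 148.095.

148.10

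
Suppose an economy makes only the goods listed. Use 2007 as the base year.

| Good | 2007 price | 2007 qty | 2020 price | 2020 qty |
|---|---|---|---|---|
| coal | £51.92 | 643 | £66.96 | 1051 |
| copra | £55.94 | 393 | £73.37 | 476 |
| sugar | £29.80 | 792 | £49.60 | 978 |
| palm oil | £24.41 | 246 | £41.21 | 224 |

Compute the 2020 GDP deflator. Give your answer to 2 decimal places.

140.78

Nominal GDP 2020 = 66.96·1051 + 73.37·476 + 49.60·978 + 41.21·224 = 163038.92.
Real GDP 2020 (at 2007 prices) = 51.92·1051 + 55.94·476 + 29.80·978 + 24.41·224 = 115807.60.
Deflator = Nominal/Real × 100 = 163038.92/115807.60 × 100 = 140.784.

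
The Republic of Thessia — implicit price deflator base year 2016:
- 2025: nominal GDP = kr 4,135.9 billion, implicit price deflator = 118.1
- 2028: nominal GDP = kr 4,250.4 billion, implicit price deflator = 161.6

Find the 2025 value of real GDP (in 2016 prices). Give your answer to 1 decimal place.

Real GDP = Nominal / (implicit price deflator/100) = 4135.9 / 1.181 = 3502.03.

kr 3,502.0 billion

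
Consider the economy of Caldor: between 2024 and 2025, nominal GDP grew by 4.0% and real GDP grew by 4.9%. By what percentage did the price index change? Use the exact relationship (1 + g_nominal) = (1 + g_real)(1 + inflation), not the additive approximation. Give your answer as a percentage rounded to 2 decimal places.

(1 + g_nom) = (1 + g_real)(1 + π), so π = 1.0400 / 1.0490 − 1 = -0.00858.

-0.86%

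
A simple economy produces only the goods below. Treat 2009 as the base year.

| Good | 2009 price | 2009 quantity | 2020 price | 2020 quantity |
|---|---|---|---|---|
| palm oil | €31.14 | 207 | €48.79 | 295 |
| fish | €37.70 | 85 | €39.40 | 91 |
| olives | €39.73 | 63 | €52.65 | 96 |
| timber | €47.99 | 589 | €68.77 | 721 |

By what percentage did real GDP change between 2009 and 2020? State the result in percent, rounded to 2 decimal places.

Real GDP 2009 = Nominal GDP 2009 = 31.14·207 + 37.70·85 + 39.73·63 + 47.99·589 = 40419.58.
Real GDP 2020 (at 2009 prices) = 31.14·295 + 37.70·91 + 39.73·96 + 47.99·721 = 51031.87.
Real growth = 51031.87/40419.58 − 1 = 0.2626.

26.26%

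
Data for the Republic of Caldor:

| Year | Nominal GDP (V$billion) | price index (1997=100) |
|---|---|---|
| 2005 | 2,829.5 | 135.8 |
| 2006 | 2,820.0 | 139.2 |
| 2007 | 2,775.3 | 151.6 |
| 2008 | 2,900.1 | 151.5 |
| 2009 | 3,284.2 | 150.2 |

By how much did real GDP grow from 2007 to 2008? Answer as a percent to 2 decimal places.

4.57%

Real GDP 2007 = 2775.3/1.516 = 1830.67.
Real GDP 2008 = 2900.1/1.515 = 1914.26.
Change = 1914.26/1830.67 − 1 = 0.0457.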